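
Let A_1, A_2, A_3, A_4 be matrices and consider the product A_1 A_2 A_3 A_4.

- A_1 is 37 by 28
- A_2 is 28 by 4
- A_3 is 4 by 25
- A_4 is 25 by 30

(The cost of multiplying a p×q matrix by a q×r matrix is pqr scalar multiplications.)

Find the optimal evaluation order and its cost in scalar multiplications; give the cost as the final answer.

11584

Adjacent pairs: A_1A_2 = 37·28·4 = 4144; A_2A_3 = 28·4·25 = 2800; A_3A_4 = 4·25·30 = 3000.
Length 3: A_1..A_3: k=1: 0+2800+37·28·25=28700; k=2: 4144+0+37·4·25=7844 → min 7844 | A_2..A_4: k=2: 0+3000+28·4·30=6360; k=3: 2800+0+28·25·30=23800 → min 6360.
Length 4: A_1..A_4: k=1: 0+6360+37·28·30=37440; k=2: 4144+3000+37·4·30=11584; k=3: 7844+0+37·25·30=35594 → min 11584.
Optimal parenthesization: ((A_1 A_2) (A_3 A_4)) with cost 11584.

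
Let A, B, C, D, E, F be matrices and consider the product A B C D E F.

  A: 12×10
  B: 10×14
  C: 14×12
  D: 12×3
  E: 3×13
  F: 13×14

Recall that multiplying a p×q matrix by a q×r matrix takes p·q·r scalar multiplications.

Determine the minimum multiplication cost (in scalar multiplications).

Adjacent pairs: AB = 12·10·14 = 1680; BC = 10·14·12 = 1680; CD = 14·12·3 = 504; DE = 12·3·13 = 468; EF = 3·13·14 = 546.
Length 3: A..C: k=1: 0+1680+12·10·12=3120; k=2: 1680+0+12·14·12=3696 → min 3120 | B..D: k=2: 0+504+10·14·3=924; k=3: 1680+0+10·12·3=2040 → min 924 | C..E: k=3: 0+468+14·12·13=2652; k=4: 504+0+14·3·13=1050 → min 1050 | D..F: k=4: 0+546+12·3·14=1050; k=5: 468+0+12·13·14=2652 → min 1050.
Length 4: A..D: k=1: 0+924+12·10·3=1284; k=2: 1680+504+12·14·3=2688; k=3: 3120+0+12·12·3=3552 → min 1284 | B..E: k=2: 0+1050+10·14·13=2870; k=3: 1680+468+10·12·13=3708; k=4: 924+0+10·3·13=1314 → min 1314 | C..F: k=3: 0+1050+14·12·14=3402; k=4: 504+546+14·3·14=1638; k=5: 1050+0+14·13·14=3598 → min 1638.
Length 5: A..E: k=1: 0+1314+12·10·13=2874; k=2: 1680+1050+12·14·13=4914; k=3: 3120+468+12·12·13=5460; k=4: 1284+0+12·3·13=1752 → min 1752 | B..F: k=2: 0+1638+10·14·14=3598; k=3: 1680+1050+10·12·14=4410; k=4: 924+546+10·3·14=1890; k=5: 1314+0+10·13·14=3134 → min 1890.
Length 6: A..F: k=1: 0+1890+12·10·14=3570; k=2: 1680+1638+12·14·14=5670; k=3: 3120+1050+12·12·14=6186; k=4: 1284+546+12·3·14=2334; k=5: 1752+0+12·13·14=3936 → min 2334.
Optimal order: ((A (B (C D))) (E F)) with cost 2334.

2334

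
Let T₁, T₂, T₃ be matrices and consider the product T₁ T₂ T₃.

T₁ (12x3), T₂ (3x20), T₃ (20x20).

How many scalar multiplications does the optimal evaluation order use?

1920

Order (T₁ (T₂ T₃)): (T₂ T₃): 3×20 by 20×20 → 3×20, cost 3·20·20 = 1200; (T₁ (T₂ T₃)): 12×3 by 3×20 → 12×20, cost 12·3·20 = 720; cumulative 1920. Total 1920.
Order ((T₁ T₂) T₃): (T₁ T₂): 12×3 by 3×20 → 12×20, cost 12·3·20 = 720; ((T₁ T₂) T₃): 12×20 by 20×20 → 12×20, cost 12·20·20 = 4800; cumulative 5520. Total 5520.
Minimum: 1920.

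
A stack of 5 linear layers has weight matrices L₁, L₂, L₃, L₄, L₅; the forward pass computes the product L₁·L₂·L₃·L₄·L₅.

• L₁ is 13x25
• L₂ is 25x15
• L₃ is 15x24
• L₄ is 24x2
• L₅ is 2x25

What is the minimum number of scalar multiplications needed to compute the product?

Adjacent pairs: L₁L₂ = 13·25·15 = 4875; L₂L₃ = 25·15·24 = 9000; L₃L₄ = 15·24·2 = 720; L₄L₅ = 24·2·25 = 1200.
Length 3: L₁..L₃: k=1: 0+9000+13·25·24=16800; k=2: 4875+0+13·15·24=9555 → min 9555 | L₂..L₄: k=2: 0+720+25·15·2=1470; k=3: 9000+0+25·24·2=10200 → min 1470 | L₃..L₅: k=3: 0+1200+15·24·25=10200; k=4: 720+0+15·2·25=1470 → min 1470.
Length 4: L₁..L₄: k=1: 0+1470+13·25·2=2120; k=2: 4875+720+13·15·2=5985; k=3: 9555+0+13·24·2=10179 → min 2120 | L₂..L₅: k=2: 0+1470+25·15·25=10845; k=3: 9000+1200+25·24·25=25200; k=4: 1470+0+25·2·25=2720 → min 2720.
Length 5: L₁..L₅: k=1: 0+2720+13·25·25=10845; k=2: 4875+1470+13·15·25=11220; k=3: 9555+1200+13·24·25=18555; k=4: 2120+0+13·2·25=2770 → min 2770.
Optimal order: ((L₁·(L₂·(L₃·L₄)))·L₅) with cost 2770.

2770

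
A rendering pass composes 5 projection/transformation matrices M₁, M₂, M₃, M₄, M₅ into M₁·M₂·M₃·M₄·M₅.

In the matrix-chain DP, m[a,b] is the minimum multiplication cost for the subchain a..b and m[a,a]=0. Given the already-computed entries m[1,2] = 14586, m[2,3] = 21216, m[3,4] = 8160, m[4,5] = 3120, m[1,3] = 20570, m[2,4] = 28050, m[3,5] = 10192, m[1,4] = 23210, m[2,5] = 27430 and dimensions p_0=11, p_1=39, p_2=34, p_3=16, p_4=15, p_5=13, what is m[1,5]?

25355

m[1,5] = min over k∈[1,4] of m[1,k]+m[k+1,5]+p_{0}·p_k·p_{5}.
k=1: 0 + 27430 + 11·39·13 = 33007; k=2: 14586 + 10192 + 11·34·13 = 29640; k=3: 20570 + 3120 + 11·16·13 = 25978; k=4: 23210 + 0 + 11·15·13 = 25355.
Minimum: 25355 at k=4.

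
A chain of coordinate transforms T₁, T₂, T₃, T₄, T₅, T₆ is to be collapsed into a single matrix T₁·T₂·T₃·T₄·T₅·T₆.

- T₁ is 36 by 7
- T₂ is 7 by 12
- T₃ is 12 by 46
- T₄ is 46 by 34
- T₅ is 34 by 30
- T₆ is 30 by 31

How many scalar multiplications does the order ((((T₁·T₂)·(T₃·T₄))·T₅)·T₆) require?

106680

(T₁·T₂): 36×7 by 7×12 → 36×12, cost 36·7·12 = 3024
(T₃·T₄): 12×46 by 46×34 → 12×34, cost 12·46·34 = 18768
((T₁·T₂)·(T₃·T₄)): 36×12 by 12×34 → 36×34, cost 36·12·34 = 14688; cumulative 36480
(((T₁·T₂)·(T₃·T₄))·T₅): 36×34 by 34×30 → 36×30, cost 36·34·30 = 36720; cumulative 73200
((((T₁·T₂)·(T₃·T₄))·T₅)·T₆): 36×30 by 30×31 → 36×31, cost 36·30·31 = 33480; cumulative 106680
Total: 106680 scalar multiplications.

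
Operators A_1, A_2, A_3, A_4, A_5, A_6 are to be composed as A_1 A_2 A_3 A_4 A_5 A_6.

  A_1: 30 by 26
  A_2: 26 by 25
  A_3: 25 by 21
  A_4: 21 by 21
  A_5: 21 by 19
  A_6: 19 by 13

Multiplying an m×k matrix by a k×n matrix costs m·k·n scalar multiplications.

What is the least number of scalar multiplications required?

36335

Adjacent pairs: A_1A_2 = 30·26·25 = 19500; A_2A_3 = 26·25·21 = 13650; A_3A_4 = 25·21·21 = 11025; A_4A_5 = 21·21·19 = 8379; A_5A_6 = 21·19·13 = 5187.
Length 3: A_1..A_3: k=1: 0+13650+30·26·21=30030; k=2: 19500+0+30·25·21=35250 → min 30030 | A_2..A_4: k=2: 0+11025+26·25·21=24675; k=3: 13650+0+26·21·21=25116 → min 24675 | A_3..A_5: k=3: 0+8379+25·21·19=18354; k=4: 11025+0+25·21·19=21000 → min 18354 | A_4..A_6: k=4: 0+5187+21·21·13=10920; k=5: 8379+0+21·19·13=13566 → min 10920.
Length 4: A_1..A_4: k=1: 0+24675+30·26·21=41055; k=2: 19500+11025+30·25·21=46275; k=3: 30030+0+30·21·21=43260 → min 41055 | A_2..A_5: k=2: 0+18354+26·25·19=30704; k=3: 13650+8379+26·21·19=32403; k=4: 24675+0+26·21·19=35049 → min 30704 | A_3..A_6: k=3: 0+10920+25·21·13=17745; k=4: 11025+5187+25·21·13=23037; k=5: 18354+0+25·19·13=24529 → min 17745.
Length 5: A_1..A_5: k=1: 0+30704+30·26·19=45524; k=2: 19500+18354+30·25·19=52104; k=3: 30030+8379+30·21·19=50379; k=4: 41055+0+30·21·19=53025 → min 45524 | A_2..A_6: k=2: 0+17745+26·25·13=26195; k=3: 13650+10920+26·21·13=31668; k=4: 24675+5187+26·21·13=36960; k=5: 30704+0+26·19·13=37126 → min 26195.
Length 6: A_1..A_6: k=1: 0+26195+30·26·13=36335; k=2: 19500+17745+30·25·13=46995; k=3: 30030+10920+30·21·13=49140; k=4: 41055+5187+30·21·13=54432; k=5: 45524+0+30·19·13=52934 → min 36335.
Optimal order: (A_1 (A_2 (A_3 (A_4 (A_5 A_6))))) with cost 36335.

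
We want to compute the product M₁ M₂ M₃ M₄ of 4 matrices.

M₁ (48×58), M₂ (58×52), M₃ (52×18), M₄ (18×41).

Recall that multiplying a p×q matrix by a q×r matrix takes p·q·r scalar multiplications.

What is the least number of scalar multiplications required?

139824

Adjacent pairs: M₁M₂ = 48·58·52 = 144768; M₂M₃ = 58·52·18 = 54288; M₃M₄ = 52·18·41 = 38376.
Length 3: M₁..M₃: k=1: 0+54288+48·58·18=104400; k=2: 144768+0+48·52·18=189696 → min 104400 | M₂..M₄: k=2: 0+38376+58·52·41=162032; k=3: 54288+0+58·18·41=97092 → min 97092.
Length 4: M₁..M₄: k=1: 0+97092+48·58·41=211236; k=2: 144768+38376+48·52·41=285480; k=3: 104400+0+48·18·41=139824 → min 139824.
Optimal order: ((M₁ (M₂ M₃)) M₄) with cost 139824.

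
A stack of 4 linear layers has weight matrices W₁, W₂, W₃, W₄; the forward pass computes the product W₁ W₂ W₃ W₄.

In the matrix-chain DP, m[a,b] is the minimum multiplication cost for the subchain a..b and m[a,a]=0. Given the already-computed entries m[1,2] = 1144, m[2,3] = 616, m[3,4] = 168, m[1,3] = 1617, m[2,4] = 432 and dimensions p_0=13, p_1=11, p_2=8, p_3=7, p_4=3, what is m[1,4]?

m[1,4] = min over k∈[1,3] of m[1,k]+m[k+1,4]+p_{0}·p_k·p_{4}.
k=1: 0 + 432 + 13·11·3 = 861; k=2: 1144 + 168 + 13·8·3 = 1624; k=3: 1617 + 0 + 13·7·3 = 1890.
Minimum: 861 at k=1.

861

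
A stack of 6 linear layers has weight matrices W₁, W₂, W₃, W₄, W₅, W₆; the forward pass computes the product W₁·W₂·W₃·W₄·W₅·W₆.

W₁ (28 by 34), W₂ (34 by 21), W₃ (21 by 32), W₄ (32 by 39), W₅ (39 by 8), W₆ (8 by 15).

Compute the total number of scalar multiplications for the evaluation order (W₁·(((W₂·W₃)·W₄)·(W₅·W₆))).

104130

(W₂·W₃): 34×21 by 21×32 → 34×32, cost 34·21·32 = 22848
((W₂·W₃)·W₄): 34×32 by 32×39 → 34×39, cost 34·32·39 = 42432; cumulative 65280
(W₅·W₆): 39×8 by 8×15 → 39×15, cost 39·8·15 = 4680
(((W₂·W₃)·W₄)·(W₅·W₆)): 34×39 by 39×15 → 34×15, cost 34·39·15 = 19890; cumulative 89850
(W₁·(((W₂·W₃)·W₄)·(W₅·W₆))): 28×34 by 34×15 → 28×15, cost 28·34·15 = 14280; cumulative 104130
Total: 104130 scalar multiplications.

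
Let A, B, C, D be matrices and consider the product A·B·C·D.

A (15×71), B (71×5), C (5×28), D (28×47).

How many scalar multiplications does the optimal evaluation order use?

15430

Adjacent pairs: AB = 15·71·5 = 5325; BC = 71·5·28 = 9940; CD = 5·28·47 = 6580.
Length 3: A..C: k=1: 0+9940+15·71·28=39760; k=2: 5325+0+15·5·28=7425 → min 7425 | B..D: k=2: 0+6580+71·5·47=23265; k=3: 9940+0+71·28·47=103376 → min 23265.
Length 4: A..D: k=1: 0+23265+15·71·47=73320; k=2: 5325+6580+15·5·47=15430; k=3: 7425+0+15·28·47=27165 → min 15430.
Optimal order: ((A·B)·(C·D)) with cost 15430.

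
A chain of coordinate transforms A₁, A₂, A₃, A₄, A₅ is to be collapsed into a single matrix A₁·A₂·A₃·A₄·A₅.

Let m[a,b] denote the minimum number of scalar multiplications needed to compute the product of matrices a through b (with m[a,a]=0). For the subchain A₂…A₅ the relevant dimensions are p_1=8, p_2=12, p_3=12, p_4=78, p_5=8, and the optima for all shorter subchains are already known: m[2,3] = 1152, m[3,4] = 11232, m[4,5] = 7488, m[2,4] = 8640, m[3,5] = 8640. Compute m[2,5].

9408

m[2,5] = min over k∈[2,4] of m[2,k]+m[k+1,5]+p_{1}·p_k·p_{5}.
k=2: 0 + 8640 + 8·12·8 = 9408; k=3: 1152 + 7488 + 8·12·8 = 9408; k=4: 8640 + 0 + 8·78·8 = 13632.
Minimum: 9408 at k=2.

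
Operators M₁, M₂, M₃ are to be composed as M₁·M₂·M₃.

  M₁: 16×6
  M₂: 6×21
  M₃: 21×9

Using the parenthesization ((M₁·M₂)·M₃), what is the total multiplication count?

5040

(M₁·M₂): 16×6 by 6×21 → 16×21, cost 16·6·21 = 2016
((M₁·M₂)·M₃): 16×21 by 21×9 → 16×9, cost 16·21·9 = 3024; cumulative 5040
Total: 5040 scalar multiplications.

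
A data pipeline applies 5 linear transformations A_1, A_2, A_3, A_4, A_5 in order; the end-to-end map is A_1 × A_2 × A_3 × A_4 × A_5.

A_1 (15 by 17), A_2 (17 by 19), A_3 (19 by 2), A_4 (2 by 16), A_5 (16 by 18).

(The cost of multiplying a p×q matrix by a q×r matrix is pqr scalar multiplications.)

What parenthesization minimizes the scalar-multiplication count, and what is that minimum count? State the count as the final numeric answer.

Adjacent pairs: A_1A_2 = 15·17·19 = 4845; A_2A_3 = 17·19·2 = 646; A_3A_4 = 19·2·16 = 608; A_4A_5 = 2·16·18 = 576.
Length 3: A_1..A_3: k=1: 0+646+15·17·2=1156; k=2: 4845+0+15·19·2=5415 → min 1156 | A_2..A_4: k=2: 0+608+17·19·16=5776; k=3: 646+0+17·2·16=1190 → min 1190 | A_3..A_5: k=3: 0+576+19·2·18=1260; k=4: 608+0+19·16·18=6080 → min 1260.
Length 4: A_1..A_4: k=1: 0+1190+15·17·16=5270; k=2: 4845+608+15·19·16=10013; k=3: 1156+0+15·2·16=1636 → min 1636 | A_2..A_5: k=2: 0+1260+17·19·18=7074; k=3: 646+576+17·2·18=1834; k=4: 1190+0+17·16·18=6086 → min 1834.
Length 5: A_1..A_5: k=1: 0+1834+15·17·18=6424; k=2: 4845+1260+15·19·18=11235; k=3: 1156+576+15·2·18=2272; k=4: 1636+0+15·16·18=5956 → min 2272.
Optimal parenthesization: ((A_1 × (A_2 × A_3)) × (A_4 × A_5)) with cost 2272.

2272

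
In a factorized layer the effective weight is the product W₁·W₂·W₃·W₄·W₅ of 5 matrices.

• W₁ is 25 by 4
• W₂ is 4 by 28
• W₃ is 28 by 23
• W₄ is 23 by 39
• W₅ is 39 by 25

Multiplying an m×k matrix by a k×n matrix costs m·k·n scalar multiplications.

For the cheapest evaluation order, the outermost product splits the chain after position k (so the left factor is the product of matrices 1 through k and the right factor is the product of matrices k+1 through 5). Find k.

1

Adjacent pairs: W₁W₂ = 25·4·28 = 2800; W₂W₃ = 4·28·23 = 2576; W₃W₄ = 28·23·39 = 25116; W₄W₅ = 23·39·25 = 22425.
Length 3: W₁..W₃: k=1: 0+2576+25·4·23=4876; k=2: 2800+0+25·28·23=18900 → min 4876 | W₂..W₄: k=2: 0+25116+4·28·39=29484; k=3: 2576+0+4·23·39=6164 → min 6164 | W₃..W₅: k=3: 0+22425+28·23·25=38525; k=4: 25116+0+28·39·25=52416 → min 38525.
Length 4: W₁..W₄: k=1: 0+6164+25·4·39=10064; k=2: 2800+25116+25·28·39=55216; k=3: 4876+0+25·23·39=27301 → min 10064 | W₂..W₅: k=2: 0+38525+4·28·25=41325; k=3: 2576+22425+4·23·25=27301; k=4: 6164+0+4·39·25=10064 → min 10064.
Top-level splits: k=1: (W₁..W₁)·(W₂..W₅) → 0+10064+25·4·25 = 12564; k=2: (W₁..W₂)·(W₃..W₅) → 2800+38525+25·28·25 = 58825; k=3: (W₁..W₃)·(W₄..W₅) → 4876+22425+25·23·25 = 41676; k=4: (W₁..W₄)·(W₅..W₅) → 10064+0+25·39·25 = 34439.
Best split is after W₁, i.e. k = 1.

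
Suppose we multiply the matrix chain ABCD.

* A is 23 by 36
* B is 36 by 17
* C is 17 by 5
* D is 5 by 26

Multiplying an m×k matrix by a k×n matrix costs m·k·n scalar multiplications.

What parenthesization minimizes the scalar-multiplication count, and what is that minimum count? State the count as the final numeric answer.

Adjacent pairs: AB = 23·36·17 = 14076; BC = 36·17·5 = 3060; CD = 17·5·26 = 2210.
Length 3: A..C: k=1: 0+3060+23·36·5=7200; k=2: 14076+0+23·17·5=16031 → min 7200 | B..D: k=2: 0+2210+36·17·26=18122; k=3: 3060+0+36·5·26=7740 → min 7740.
Length 4: A..D: k=1: 0+7740+23·36·26=29268; k=2: 14076+2210+23·17·26=26452; k=3: 7200+0+23·5·26=10190 → min 10190.
Optimal parenthesization: ((A(BC))D) with cost 10190.

10190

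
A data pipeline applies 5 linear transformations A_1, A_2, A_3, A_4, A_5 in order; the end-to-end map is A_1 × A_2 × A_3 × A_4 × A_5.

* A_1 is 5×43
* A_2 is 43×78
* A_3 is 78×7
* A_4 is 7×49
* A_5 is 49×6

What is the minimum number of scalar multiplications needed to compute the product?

Adjacent pairs: A_1A_2 = 5·43·78 = 16770; A_2A_3 = 43·78·7 = 23478; A_3A_4 = 78·7·49 = 26754; A_4A_5 = 7·49·6 = 2058.
Length 3: A_1..A_3: k=1: 0+23478+5·43·7=24983; k=2: 16770+0+5·78·7=19500 → min 19500 | A_2..A_4: k=2: 0+26754+43·78·49=191100; k=3: 23478+0+43·7·49=38227 → min 38227 | A_3..A_5: k=3: 0+2058+78·7·6=5334; k=4: 26754+0+78·49·6=49686 → min 5334.
Length 4: A_1..A_4: k=1: 0+38227+5·43·49=48762; k=2: 16770+26754+5·78·49=62634; k=3: 19500+0+5·7·49=21215 → min 21215 | A_2..A_5: k=2: 0+5334+43·78·6=25458; k=3: 23478+2058+43·7·6=27342; k=4: 38227+0+43·49·6=50869 → min 25458.
Length 5: A_1..A_5: k=1: 0+25458+5·43·6=26748; k=2: 16770+5334+5·78·6=24444; k=3: 19500+2058+5·7·6=21768; k=4: 21215+0+5·49·6=22685 → min 21768.
Optimal order: (((A_1 × A_2) × A_3) × (A_4 × A_5)) with cost 21768.

21768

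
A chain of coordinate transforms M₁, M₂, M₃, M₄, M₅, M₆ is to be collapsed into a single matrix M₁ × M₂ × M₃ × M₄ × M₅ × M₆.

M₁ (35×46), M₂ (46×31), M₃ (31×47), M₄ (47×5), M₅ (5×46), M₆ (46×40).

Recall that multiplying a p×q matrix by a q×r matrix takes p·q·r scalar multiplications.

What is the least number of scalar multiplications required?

38665

Adjacent pairs: M₁M₂ = 35·46·31 = 49910; M₂M₃ = 46·31·47 = 67022; M₃M₄ = 31·47·5 = 7285; M₄M₅ = 47·5·46 = 10810; M₅M₆ = 5·46·40 = 9200.
Length 3: M₁..M₃: k=1: 0+67022+35·46·47=142692; k=2: 49910+0+35·31·47=100905 → min 100905 | M₂..M₄: k=2: 0+7285+46·31·5=14415; k=3: 67022+0+46·47·5=77832 → min 14415 | M₃..M₅: k=3: 0+10810+31·47·46=77832; k=4: 7285+0+31·5·46=14415 → min 14415 | M₄..M₆: k=4: 0+9200+47·5·40=18600; k=5: 10810+0+47·46·40=97290 → min 18600.
Length 4: M₁..M₄: k=1: 0+14415+35·46·5=22465; k=2: 49910+7285+35·31·5=62620; k=3: 100905+0+35·47·5=109130 → min 22465 | M₂..M₅: k=2: 0+14415+46·31·46=80011; k=3: 67022+10810+46·47·46=177284; k=4: 14415+0+46·5·46=24995 → min 24995 | M₃..M₆: k=3: 0+18600+31·47·40=76880; k=4: 7285+9200+31·5·40=22685; k=5: 14415+0+31·46·40=71455 → min 22685.
Length 5: M₁..M₅: k=1: 0+24995+35·46·46=99055; k=2: 49910+14415+35·31·46=114235; k=3: 100905+10810+35·47·46=187385; k=4: 22465+0+35·5·46=30515 → min 30515 | M₂..M₆: k=2: 0+22685+46·31·40=79725; k=3: 67022+18600+46·47·40=172102; k=4: 14415+9200+46·5·40=32815; k=5: 24995+0+46·46·40=109635 → min 32815.
Length 6: M₁..M₆: k=1: 0+32815+35·46·40=97215; k=2: 49910+22685+35·31·40=115995; k=3: 100905+18600+35·47·40=185305; k=4: 22465+9200+35·5·40=38665; k=5: 30515+0+35·46·40=94915 → min 38665.
Optimal order: ((M₁ × (M₂ × (M₃ × M₄))) × (M₅ × M₆)) with cost 38665.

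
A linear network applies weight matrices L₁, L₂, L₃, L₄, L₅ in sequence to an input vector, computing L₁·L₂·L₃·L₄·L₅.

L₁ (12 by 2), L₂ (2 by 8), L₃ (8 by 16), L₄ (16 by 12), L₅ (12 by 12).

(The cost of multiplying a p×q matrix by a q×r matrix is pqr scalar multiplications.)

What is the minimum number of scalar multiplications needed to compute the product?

Adjacent pairs: L₁L₂ = 12·2·8 = 192; L₂L₃ = 2·8·16 = 256; L₃L₄ = 8·16·12 = 1536; L₄L₅ = 16·12·12 = 2304.
Length 3: L₁..L₃: k=1: 0+256+12·2·16=640; k=2: 192+0+12·8·16=1728 → min 640 | L₂..L₄: k=2: 0+1536+2·8·12=1728; k=3: 256+0+2·16·12=640 → min 640 | L₃..L₅: k=3: 0+2304+8·16·12=3840; k=4: 1536+0+8·12·12=2688 → min 2688.
Length 4: L₁..L₄: k=1: 0+640+12·2·12=928; k=2: 192+1536+12·8·12=2880; k=3: 640+0+12·16·12=2944 → min 928 | L₂..L₅: k=2: 0+2688+2·8·12=2880; k=3: 256+2304+2·16·12=2944; k=4: 640+0+2·12·12=928 → min 928.
Length 5: L₁..L₅: k=1: 0+928+12·2·12=1216; k=2: 192+2688+12·8·12=4032; k=3: 640+2304+12·16·12=5248; k=4: 928+0+12·12·12=2656 → min 1216.
Optimal order: (L₁·(((L₂·L₃)·L₄)·L₅)) with cost 1216.

1216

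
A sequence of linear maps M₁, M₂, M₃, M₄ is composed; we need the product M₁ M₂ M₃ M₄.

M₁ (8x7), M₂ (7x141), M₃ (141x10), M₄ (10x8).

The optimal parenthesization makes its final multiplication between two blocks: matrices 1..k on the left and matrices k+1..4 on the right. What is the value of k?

Adjacent pairs: M₁M₂ = 8·7·141 = 7896; M₂M₃ = 7·141·10 = 9870; M₃M₄ = 141·10·8 = 11280.
Length 3: M₁..M₃: k=1: 0+9870+8·7·10=10430; k=2: 7896+0+8·141·10=19176 → min 10430 | M₂..M₄: k=2: 0+11280+7·141·8=19176; k=3: 9870+0+7·10·8=10430 → min 10430.
Top-level splits: k=1: (M₁..M₁)·(M₂..M₄) → 0+10430+8·7·8 = 10878; k=2: (M₁..M₂)·(M₃..M₄) → 7896+11280+8·141·8 = 28200; k=3: (M₁..M₃)·(M₄..M₄) → 10430+0+8·10·8 = 11070.
Best split is after M₁, i.e. k = 1.

1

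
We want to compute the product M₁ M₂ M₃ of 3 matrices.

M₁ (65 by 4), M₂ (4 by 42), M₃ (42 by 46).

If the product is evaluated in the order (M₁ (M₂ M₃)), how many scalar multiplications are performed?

(M₂ M₃): 4×42 by 42×46 → 4×46, cost 4·42·46 = 7728
(M₁ (M₂ M₃)): 65×4 by 4×46 → 65×46, cost 65·4·46 = 11960; cumulative 19688
Total: 19688 scalar multiplications.

19688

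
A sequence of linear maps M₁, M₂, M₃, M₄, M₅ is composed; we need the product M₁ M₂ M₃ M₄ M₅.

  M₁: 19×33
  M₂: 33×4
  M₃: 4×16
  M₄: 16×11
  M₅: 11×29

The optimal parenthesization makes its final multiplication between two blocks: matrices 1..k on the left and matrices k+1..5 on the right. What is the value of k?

Adjacent pairs: M₁M₂ = 19·33·4 = 2508; M₂M₃ = 33·4·16 = 2112; M₃M₄ = 4·16·11 = 704; M₄M₅ = 16·11·29 = 5104.
Length 3: M₁..M₃: k=1: 0+2112+19·33·16=12144; k=2: 2508+0+19·4·16=3724 → min 3724 | M₂..M₄: k=2: 0+704+33·4·11=2156; k=3: 2112+0+33·16·11=7920 → min 2156 | M₃..M₅: k=3: 0+5104+4·16·29=6960; k=4: 704+0+4·11·29=1980 → min 1980.
Length 4: M₁..M₄: k=1: 0+2156+19·33·11=9053; k=2: 2508+704+19·4·11=4048; k=3: 3724+0+19·16·11=7068 → min 4048 | M₂..M₅: k=2: 0+1980+33·4·29=5808; k=3: 2112+5104+33·16·29=22528; k=4: 2156+0+33·11·29=12683 → min 5808.
Top-level splits: k=1: (M₁..M₁)·(M₂..M₅) → 0+5808+19·33·29 = 23991; k=2: (M₁..M₂)·(M₃..M₅) → 2508+1980+19·4·29 = 6692; k=3: (M₁..M₃)·(M₄..M₅) → 3724+5104+19·16·29 = 17644; k=4: (M₁..M₄)·(M₅..M₅) → 4048+0+19·11·29 = 10109.
Best split is after M₂, i.e. k = 2.

2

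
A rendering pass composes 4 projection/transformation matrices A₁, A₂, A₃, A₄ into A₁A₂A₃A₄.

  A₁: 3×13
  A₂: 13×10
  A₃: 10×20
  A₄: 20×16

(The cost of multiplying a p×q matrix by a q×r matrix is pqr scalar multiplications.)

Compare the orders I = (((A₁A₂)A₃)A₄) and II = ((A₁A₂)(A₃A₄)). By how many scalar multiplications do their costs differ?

2120

Order I = (((A₁A₂)A₃)A₄): (A₁A₂): 3×13 by 13×10 → 3×10, cost 3·13·10 = 390; ((A₁A₂)A₃): 3×10 by 10×20 → 3×20, cost 3·10·20 = 600; cumulative 990; (((A₁A₂)A₃)A₄): 3×20 by 20×16 → 3×16, cost 3·20·16 = 960; cumulative 1950. Total 1950.
Order II = ((A₁A₂)(A₃A₄)): (A₁A₂): 3×13 by 13×10 → 3×10, cost 3·13·10 = 390; (A₃A₄): 10×20 by 20×16 → 10×16, cost 10·20·16 = 3200; ((A₁A₂)(A₃A₄)): 3×10 by 10×16 → 3×16, cost 3·10·16 = 480; cumulative 4070. Total 4070.
Difference: |1950 − 4070| = 2120.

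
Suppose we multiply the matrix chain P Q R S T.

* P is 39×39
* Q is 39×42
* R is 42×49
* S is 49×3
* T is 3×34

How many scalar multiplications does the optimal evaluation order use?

19629

Adjacent pairs: PQ = 39·39·42 = 63882; QR = 39·42·49 = 80262; RS = 42·49·3 = 6174; ST = 49·3·34 = 4998.
Length 3: P..R: k=1: 0+80262+39·39·49=154791; k=2: 63882+0+39·42·49=144144 → min 144144 | Q..S: k=2: 0+6174+39·42·3=11088; k=3: 80262+0+39·49·3=85995 → min 11088 | R..T: k=3: 0+4998+42·49·34=74970; k=4: 6174+0+42·3·34=10458 → min 10458.
Length 4: P..S: k=1: 0+11088+39·39·3=15651; k=2: 63882+6174+39·42·3=74970; k=3: 144144+0+39·49·3=149877 → min 15651 | Q..T: k=2: 0+10458+39·42·34=66150; k=3: 80262+4998+39·49·34=150234; k=4: 11088+0+39·3·34=15066 → min 15066.
Length 5: P..T: k=1: 0+15066+39·39·34=66780; k=2: 63882+10458+39·42·34=130032; k=3: 144144+4998+39·49·34=214116; k=4: 15651+0+39·3·34=19629 → min 19629.
Optimal order: ((P (Q (R S))) T) with cost 19629.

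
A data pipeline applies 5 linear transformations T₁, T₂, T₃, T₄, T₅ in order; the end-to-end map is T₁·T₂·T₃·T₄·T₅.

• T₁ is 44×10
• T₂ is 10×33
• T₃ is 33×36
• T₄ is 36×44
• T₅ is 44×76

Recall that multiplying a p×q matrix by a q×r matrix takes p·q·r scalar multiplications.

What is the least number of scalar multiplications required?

Adjacent pairs: T₁T₂ = 44·10·33 = 14520; T₂T₃ = 10·33·36 = 11880; T₃T₄ = 33·36·44 = 52272; T₄T₅ = 36·44·76 = 120384.
Length 3: T₁..T₃: k=1: 0+11880+44·10·36=27720; k=2: 14520+0+44·33·36=66792 → min 27720 | T₂..T₄: k=2: 0+52272+10·33·44=66792; k=3: 11880+0+10·36·44=27720 → min 27720 | T₃..T₅: k=3: 0+120384+33·36·76=210672; k=4: 52272+0+33·44·76=162624 → min 162624.
Length 4: T₁..T₄: k=1: 0+27720+44·10·44=47080; k=2: 14520+52272+44·33·44=130680; k=3: 27720+0+44·36·44=97416 → min 47080 | T₂..T₅: k=2: 0+162624+10·33·76=187704; k=3: 11880+120384+10·36·76=159624; k=4: 27720+0+10·44·76=61160 → min 61160.
Length 5: T₁..T₅: k=1: 0+61160+44·10·76=94600; k=2: 14520+162624+44·33·76=287496; k=3: 27720+120384+44·36·76=268488; k=4: 47080+0+44·44·76=194216 → min 94600.
Optimal order: (T₁·(((T₂·T₃)·T₄)·T₅)) with cost 94600.

94600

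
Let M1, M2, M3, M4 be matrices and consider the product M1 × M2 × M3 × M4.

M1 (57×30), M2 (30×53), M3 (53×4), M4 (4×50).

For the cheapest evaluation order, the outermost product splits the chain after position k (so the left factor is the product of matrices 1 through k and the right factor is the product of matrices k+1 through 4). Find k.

Adjacent pairs: M1M2 = 57·30·53 = 90630; M2M3 = 30·53·4 = 6360; M3M4 = 53·4·50 = 10600.
Length 3: M1..M3: k=1: 0+6360+57·30·4=13200; k=2: 90630+0+57·53·4=102714 → min 13200 | M2..M4: k=2: 0+10600+30·53·50=90100; k=3: 6360+0+30·4·50=12360 → min 12360.
Top-level splits: k=1: (M1..M1)·(M2..M4) → 0+12360+57·30·50 = 97860; k=2: (M1..M2)·(M3..M4) → 90630+10600+57·53·50 = 252280; k=3: (M1..M3)·(M4..M4) → 13200+0+57·4·50 = 24600.
Best split is after M3, i.e. k = 3.

3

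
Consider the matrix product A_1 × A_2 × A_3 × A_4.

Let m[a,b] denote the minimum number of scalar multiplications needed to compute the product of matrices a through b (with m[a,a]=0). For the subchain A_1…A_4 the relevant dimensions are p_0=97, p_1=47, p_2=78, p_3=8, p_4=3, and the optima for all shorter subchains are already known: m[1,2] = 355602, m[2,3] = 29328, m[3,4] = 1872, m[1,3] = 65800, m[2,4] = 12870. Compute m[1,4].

m[1,4] = min over k∈[1,3] of m[1,k]+m[k+1,4]+p_{0}·p_k·p_{4}.
k=1: 0 + 12870 + 97·47·3 = 26547; k=2: 355602 + 1872 + 97·78·3 = 380172; k=3: 65800 + 0 + 97·8·3 = 68128.
Minimum: 26547 at k=1.

26547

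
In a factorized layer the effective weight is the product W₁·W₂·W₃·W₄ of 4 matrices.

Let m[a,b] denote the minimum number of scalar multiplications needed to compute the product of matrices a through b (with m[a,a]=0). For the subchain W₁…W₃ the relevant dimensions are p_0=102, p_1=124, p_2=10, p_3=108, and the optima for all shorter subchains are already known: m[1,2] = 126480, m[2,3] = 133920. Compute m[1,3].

m[1,3] = min over k∈[1,2] of m[1,k]+m[k+1,3]+p_{0}·p_k·p_{3}.
k=1: 0 + 133920 + 102·124·108 = 1499904; k=2: 126480 + 0 + 102·10·108 = 236640.
Minimum: 236640 at k=2.

236640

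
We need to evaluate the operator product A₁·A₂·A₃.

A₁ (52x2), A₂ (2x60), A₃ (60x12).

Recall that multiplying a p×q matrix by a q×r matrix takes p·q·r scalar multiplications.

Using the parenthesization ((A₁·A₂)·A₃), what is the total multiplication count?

43680

(A₁·A₂): 52×2 by 2×60 → 52×60, cost 52·2·60 = 6240
((A₁·A₂)·A₃): 52×60 by 60×12 → 52×12, cost 52·60·12 = 37440; cumulative 43680
Total: 43680 scalar multiplications.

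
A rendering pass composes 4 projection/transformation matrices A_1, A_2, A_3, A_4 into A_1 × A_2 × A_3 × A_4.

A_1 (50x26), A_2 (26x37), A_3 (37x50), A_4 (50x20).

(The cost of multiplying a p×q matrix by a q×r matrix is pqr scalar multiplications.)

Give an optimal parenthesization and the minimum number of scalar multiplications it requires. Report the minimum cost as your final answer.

82240

Adjacent pairs: A_1A_2 = 50·26·37 = 48100; A_2A_3 = 26·37·50 = 48100; A_3A_4 = 37·50·20 = 37000.
Length 3: A_1..A_3: k=1: 0+48100+50·26·50=113100; k=2: 48100+0+50·37·50=140600 → min 113100 | A_2..A_4: k=2: 0+37000+26·37·20=56240; k=3: 48100+0+26·50·20=74100 → min 56240.
Length 4: A_1..A_4: k=1: 0+56240+50·26·20=82240; k=2: 48100+37000+50·37·20=122100; k=3: 113100+0+50·50·20=163100 → min 82240.
Optimal parenthesization: (A_1 × (A_2 × (A_3 × A_4))) with cost 82240.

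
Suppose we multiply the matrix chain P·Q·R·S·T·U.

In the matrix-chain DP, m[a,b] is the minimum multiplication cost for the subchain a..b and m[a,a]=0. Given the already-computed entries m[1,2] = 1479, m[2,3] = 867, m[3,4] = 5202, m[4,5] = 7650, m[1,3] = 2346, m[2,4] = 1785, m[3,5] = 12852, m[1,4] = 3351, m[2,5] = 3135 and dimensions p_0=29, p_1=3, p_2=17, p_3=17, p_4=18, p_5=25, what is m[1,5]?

5310

m[1,5] = min over k∈[1,4] of m[1,k]+m[k+1,5]+p_{0}·p_k·p_{5}.
k=1: 0 + 3135 + 29·3·25 = 5310; k=2: 1479 + 12852 + 29·17·25 = 26656; k=3: 2346 + 7650 + 29·17·25 = 22321; k=4: 3351 + 0 + 29·18·25 = 16401.
Minimum: 5310 at k=1.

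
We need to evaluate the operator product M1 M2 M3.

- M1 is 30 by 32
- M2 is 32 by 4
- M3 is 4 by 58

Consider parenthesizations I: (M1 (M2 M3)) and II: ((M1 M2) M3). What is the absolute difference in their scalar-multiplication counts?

Order I = (M1 (M2 M3)): (M2 M3): 32×4 by 4×58 → 32×58, cost 32·4·58 = 7424; (M1 (M2 M3)): 30×32 by 32×58 → 30×58, cost 30·32·58 = 55680; cumulative 63104. Total 63104.
Order II = ((M1 M2) M3): (M1 M2): 30×32 by 32×4 → 30×4, cost 30·32·4 = 3840; ((M1 M2) M3): 30×4 by 4×58 → 30×58, cost 30·4·58 = 6960; cumulative 10800. Total 10800.
Difference: |63104 − 10800| = 52304.

52304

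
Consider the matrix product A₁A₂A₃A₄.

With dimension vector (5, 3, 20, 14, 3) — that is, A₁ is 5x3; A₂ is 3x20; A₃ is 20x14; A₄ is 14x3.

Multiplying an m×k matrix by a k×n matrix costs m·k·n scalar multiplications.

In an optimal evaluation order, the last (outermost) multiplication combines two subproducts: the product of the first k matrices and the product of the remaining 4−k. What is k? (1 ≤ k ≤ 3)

1

Adjacent pairs: A₁A₂ = 5·3·20 = 300; A₂A₃ = 3·20·14 = 840; A₃A₄ = 20·14·3 = 840.
Length 3: A₁..A₃: k=1: 0+840+5·3·14=1050; k=2: 300+0+5·20·14=1700 → min 1050 | A₂..A₄: k=2: 0+840+3·20·3=1020; k=3: 840+0+3·14·3=966 → min 966.
Top-level splits: k=1: (A₁..A₁)·(A₂..A₄) → 0+966+5·3·3 = 1011; k=2: (A₁..A₂)·(A₃..A₄) → 300+840+5·20·3 = 1440; k=3: (A₁..A₃)·(A₄..A₄) → 1050+0+5·14·3 = 1260.
Best split is after A₁, i.e. k = 1.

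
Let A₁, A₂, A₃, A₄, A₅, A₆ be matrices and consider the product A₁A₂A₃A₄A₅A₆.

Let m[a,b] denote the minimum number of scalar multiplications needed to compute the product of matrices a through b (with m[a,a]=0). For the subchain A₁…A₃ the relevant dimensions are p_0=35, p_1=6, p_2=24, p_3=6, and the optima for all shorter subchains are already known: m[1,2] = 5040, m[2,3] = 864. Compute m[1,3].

m[1,3] = min over k∈[1,2] of m[1,k]+m[k+1,3]+p_{0}·p_k·p_{3}.
k=1: 0 + 864 + 35·6·6 = 2124; k=2: 5040 + 0 + 35·24·6 = 10080.
Minimum: 2124 at k=1.

2124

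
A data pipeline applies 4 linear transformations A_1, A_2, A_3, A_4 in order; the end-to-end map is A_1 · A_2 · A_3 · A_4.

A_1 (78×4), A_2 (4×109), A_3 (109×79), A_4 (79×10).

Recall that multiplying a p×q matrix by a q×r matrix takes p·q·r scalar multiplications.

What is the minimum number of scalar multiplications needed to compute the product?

40724

Adjacent pairs: A_1A_2 = 78·4·109 = 34008; A_2A_3 = 4·109·79 = 34444; A_3A_4 = 109·79·10 = 86110.
Length 3: A_1..A_3: k=1: 0+34444+78·4·79=59092; k=2: 34008+0+78·109·79=705666 → min 59092 | A_2..A_4: k=2: 0+86110+4·109·10=90470; k=3: 34444+0+4·79·10=37604 → min 37604.
Length 4: A_1..A_4: k=1: 0+37604+78·4·10=40724; k=2: 34008+86110+78·109·10=205138; k=3: 59092+0+78·79·10=120712 → min 40724.
Optimal order: (A_1 · ((A_2 · A_3) · A_4)) with cost 40724.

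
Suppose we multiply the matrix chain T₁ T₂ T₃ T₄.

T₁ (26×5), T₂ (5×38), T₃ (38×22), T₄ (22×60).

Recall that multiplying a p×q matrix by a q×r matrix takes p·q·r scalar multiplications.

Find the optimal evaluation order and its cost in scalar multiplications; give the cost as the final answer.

Adjacent pairs: T₁T₂ = 26·5·38 = 4940; T₂T₃ = 5·38·22 = 4180; T₃T₄ = 38·22·60 = 50160.
Length 3: T₁..T₃: k=1: 0+4180+26·5·22=7040; k=2: 4940+0+26·38·22=26676 → min 7040 | T₂..T₄: k=2: 0+50160+5·38·60=61560; k=3: 4180+0+5·22·60=10780 → min 10780.
Length 4: T₁..T₄: k=1: 0+10780+26·5·60=18580; k=2: 4940+50160+26·38·60=114380; k=3: 7040+0+26·22·60=41360 → min 18580.
Optimal parenthesization: (T₁ ((T₂ T₃) T₄)) with cost 18580.

18580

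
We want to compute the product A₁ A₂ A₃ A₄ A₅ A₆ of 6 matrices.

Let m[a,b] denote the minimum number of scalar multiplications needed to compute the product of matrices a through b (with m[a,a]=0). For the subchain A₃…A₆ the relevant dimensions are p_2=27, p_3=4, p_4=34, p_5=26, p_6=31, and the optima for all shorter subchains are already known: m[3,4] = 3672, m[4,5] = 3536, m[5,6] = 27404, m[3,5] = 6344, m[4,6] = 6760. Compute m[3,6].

10108

m[3,6] = min over k∈[3,5] of m[3,k]+m[k+1,6]+p_{2}·p_k·p_{6}.
k=3: 0 + 6760 + 27·4·31 = 10108; k=4: 3672 + 27404 + 27·34·31 = 59534; k=5: 6344 + 0 + 27·26·31 = 28106.
Minimum: 10108 at k=3.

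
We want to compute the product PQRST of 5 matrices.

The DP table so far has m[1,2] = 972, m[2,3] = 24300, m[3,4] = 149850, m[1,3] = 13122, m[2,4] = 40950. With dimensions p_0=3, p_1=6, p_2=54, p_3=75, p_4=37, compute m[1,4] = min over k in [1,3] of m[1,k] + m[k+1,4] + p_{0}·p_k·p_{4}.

21447

m[1,4] = min over k∈[1,3] of m[1,k]+m[k+1,4]+p_{0}·p_k·p_{4}.
k=1: 0 + 40950 + 3·6·37 = 41616; k=2: 972 + 149850 + 3·54·37 = 156816; k=3: 13122 + 0 + 3·75·37 = 21447.
Minimum: 21447 at k=3.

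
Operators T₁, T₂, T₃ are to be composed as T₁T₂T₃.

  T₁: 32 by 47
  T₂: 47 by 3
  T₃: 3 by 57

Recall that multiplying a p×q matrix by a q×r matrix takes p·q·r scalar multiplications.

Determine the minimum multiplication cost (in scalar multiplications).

Order (T₁(T₂T₃)): (T₂T₃): 47×3 by 3×57 → 47×57, cost 47·3·57 = 8037; (T₁(T₂T₃)): 32×47 by 47×57 → 32×57, cost 32·47·57 = 85728; cumulative 93765. Total 93765.
Order ((T₁T₂)T₃): (T₁T₂): 32×47 by 47×3 → 32×3, cost 32·47·3 = 4512; ((T₁T₂)T₃): 32×3 by 3×57 → 32×57, cost 32·3·57 = 5472; cumulative 9984. Total 9984.
Minimum: 9984.

9984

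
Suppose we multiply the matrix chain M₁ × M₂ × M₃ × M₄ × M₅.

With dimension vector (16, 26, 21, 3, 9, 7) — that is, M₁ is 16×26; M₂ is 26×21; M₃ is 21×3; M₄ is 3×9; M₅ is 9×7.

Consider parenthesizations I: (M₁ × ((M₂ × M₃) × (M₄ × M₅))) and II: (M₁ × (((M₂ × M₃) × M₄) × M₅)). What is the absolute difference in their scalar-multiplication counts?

1605

Order I = (M₁ × ((M₂ × M₃) × (M₄ × M₅))): (M₂ × M₃): 26×21 by 21×3 → 26×3, cost 26·21·3 = 1638; (M₄ × M₅): 3×9 by 9×7 → 3×7, cost 3·9·7 = 189; ((M₂ × M₃) × (M₄ × M₅)): 26×3 by 3×7 → 26×7, cost 26·3·7 = 546; cumulative 2373; (M₁ × ((M₂ × M₃) × (M₄ × M₅))): 16×26 by 26×7 → 16×7, cost 16·26·7 = 2912; cumulative 5285. Total 5285.
Order II = (M₁ × (((M₂ × M₃) × M₄) × M₅)): (M₂ × M₃): 26×21 by 21×3 → 26×3, cost 26·21·3 = 1638; ((M₂ × M₃) × M₄): 26×3 by 3×9 → 26×9, cost 26·3·9 = 702; cumulative 2340; (((M₂ × M₃) × M₄) × M₅): 26×9 by 9×7 → 26×7, cost 26·9·7 = 1638; cumulative 3978; (M₁ × (((M₂ × M₃) × M₄) × M₅)): 16×26 by 26×7 → 16×7, cost 16·26·7 = 2912; cumulative 6890. Total 6890.
Difference: |5285 − 6890| = 1605.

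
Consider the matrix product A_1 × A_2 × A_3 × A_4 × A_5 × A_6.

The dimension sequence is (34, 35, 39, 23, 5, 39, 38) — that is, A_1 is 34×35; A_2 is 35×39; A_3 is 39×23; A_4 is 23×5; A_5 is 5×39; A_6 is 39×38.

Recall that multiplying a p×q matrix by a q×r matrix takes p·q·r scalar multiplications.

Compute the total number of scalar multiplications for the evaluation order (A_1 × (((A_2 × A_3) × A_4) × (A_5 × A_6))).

94700

(A_2 × A_3): 35×39 by 39×23 → 35×23, cost 35·39·23 = 31395
((A_2 × A_3) × A_4): 35×23 by 23×5 → 35×5, cost 35·23·5 = 4025; cumulative 35420
(A_5 × A_6): 5×39 by 39×38 → 5×38, cost 5·39·38 = 7410
(((A_2 × A_3) × A_4) × (A_5 × A_6)): 35×5 by 5×38 → 35×38, cost 35·5·38 = 6650; cumulative 49480
(A_1 × (((A_2 × A_3) × A_4) × (A_5 × A_6))): 34×35 by 35×38 → 34×38, cost 34·35·38 = 45220; cumulative 94700
Total: 94700 scalar multiplications.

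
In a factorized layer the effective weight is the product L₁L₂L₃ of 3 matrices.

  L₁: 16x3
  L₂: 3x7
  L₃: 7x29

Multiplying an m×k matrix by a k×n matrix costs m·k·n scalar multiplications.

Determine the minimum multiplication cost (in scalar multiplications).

Order (L₁(L₂L₃)): (L₂L₃): 3×7 by 7×29 → 3×29, cost 3·7·29 = 609; (L₁(L₂L₃)): 16×3 by 3×29 → 16×29, cost 16·3·29 = 1392; cumulative 2001. Total 2001.
Order ((L₁L₂)L₃): (L₁L₂): 16×3 by 3×7 → 16×7, cost 16·3·7 = 336; ((L₁L₂)L₃): 16×7 by 7×29 → 16×29, cost 16·7·29 = 3248; cumulative 3584. Total 3584.
Minimum: 2001.

2001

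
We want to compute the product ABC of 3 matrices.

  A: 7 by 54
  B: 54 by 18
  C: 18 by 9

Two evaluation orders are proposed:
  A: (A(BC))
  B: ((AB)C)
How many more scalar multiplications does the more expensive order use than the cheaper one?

Order A = (A(BC)): (BC): 54×18 by 18×9 → 54×9, cost 54·18·9 = 8748; (A(BC)): 7×54 by 54×9 → 7×9, cost 7·54·9 = 3402; cumulative 12150. Total 12150.
Order B = ((AB)C): (AB): 7×54 by 54×18 → 7×18, cost 7·54·18 = 6804; ((AB)C): 7×18 by 18×9 → 7×9, cost 7·18·9 = 1134; cumulative 7938. Total 7938.
Difference: |12150 − 7938| = 4212.

4212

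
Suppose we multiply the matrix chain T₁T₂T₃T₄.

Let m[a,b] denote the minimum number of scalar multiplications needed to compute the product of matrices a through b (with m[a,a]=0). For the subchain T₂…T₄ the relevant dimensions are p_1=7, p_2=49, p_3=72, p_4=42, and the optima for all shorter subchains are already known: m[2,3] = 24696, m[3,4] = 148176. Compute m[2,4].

m[2,4] = min over k∈[2,3] of m[2,k]+m[k+1,4]+p_{1}·p_k·p_{4}.
k=2: 0 + 148176 + 7·49·42 = 162582; k=3: 24696 + 0 + 7·72·42 = 45864.
Minimum: 45864 at k=3.

45864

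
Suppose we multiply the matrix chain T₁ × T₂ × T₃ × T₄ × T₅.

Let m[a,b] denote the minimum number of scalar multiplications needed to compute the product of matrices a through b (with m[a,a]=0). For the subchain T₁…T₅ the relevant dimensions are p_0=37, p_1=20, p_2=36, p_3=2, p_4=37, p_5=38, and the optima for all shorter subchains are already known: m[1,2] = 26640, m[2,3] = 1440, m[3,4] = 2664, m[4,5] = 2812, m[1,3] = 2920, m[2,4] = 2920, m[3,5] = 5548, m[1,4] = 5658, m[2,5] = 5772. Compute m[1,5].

m[1,5] = min over k∈[1,4] of m[1,k]+m[k+1,5]+p_{0}·p_k·p_{5}.
k=1: 0 + 5772 + 37·20·38 = 33892; k=2: 26640 + 5548 + 37·36·38 = 82804; k=3: 2920 + 2812 + 37·2·38 = 8544; k=4: 5658 + 0 + 37·37·38 = 57680.
Minimum: 8544 at k=3.

8544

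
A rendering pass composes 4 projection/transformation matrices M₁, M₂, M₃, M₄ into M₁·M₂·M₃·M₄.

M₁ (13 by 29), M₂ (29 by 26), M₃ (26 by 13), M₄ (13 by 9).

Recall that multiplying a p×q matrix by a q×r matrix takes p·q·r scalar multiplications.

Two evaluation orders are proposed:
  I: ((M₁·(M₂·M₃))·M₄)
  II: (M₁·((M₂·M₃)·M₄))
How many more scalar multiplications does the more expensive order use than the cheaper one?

364

Order I = ((M₁·(M₂·M₃))·M₄): (M₂·M₃): 29×26 by 26×13 → 29×13, cost 29·26·13 = 9802; (M₁·(M₂·M₃)): 13×29 by 29×13 → 13×13, cost 13·29·13 = 4901; cumulative 14703; ((M₁·(M₂·M₃))·M₄): 13×13 by 13×9 → 13×9, cost 13·13·9 = 1521; cumulative 16224. Total 16224.
Order II = (M₁·((M₂·M₃)·M₄)): (M₂·M₃): 29×26 by 26×13 → 29×13, cost 29·26·13 = 9802; ((M₂·M₃)·M₄): 29×13 by 13×9 → 29×9, cost 29·13·9 = 3393; cumulative 13195; (M₁·((M₂·M₃)·M₄)): 13×29 by 29×9 → 13×9, cost 13·29·9 = 3393; cumulative 16588. Total 16588.
Difference: |16224 − 16588| = 364.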